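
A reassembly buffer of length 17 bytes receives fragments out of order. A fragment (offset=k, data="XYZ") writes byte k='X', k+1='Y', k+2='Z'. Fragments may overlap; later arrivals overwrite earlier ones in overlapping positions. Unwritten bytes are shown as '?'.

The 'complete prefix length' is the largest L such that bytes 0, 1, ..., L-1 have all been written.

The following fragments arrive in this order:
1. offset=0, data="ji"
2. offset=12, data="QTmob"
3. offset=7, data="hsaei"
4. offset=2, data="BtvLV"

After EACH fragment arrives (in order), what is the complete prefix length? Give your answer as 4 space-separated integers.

Fragment 1: offset=0 data="ji" -> buffer=ji??????????????? -> prefix_len=2
Fragment 2: offset=12 data="QTmob" -> buffer=ji??????????QTmob -> prefix_len=2
Fragment 3: offset=7 data="hsaei" -> buffer=ji?????hsaeiQTmob -> prefix_len=2
Fragment 4: offset=2 data="BtvLV" -> buffer=jiBtvLVhsaeiQTmob -> prefix_len=17

Answer: 2 2 2 17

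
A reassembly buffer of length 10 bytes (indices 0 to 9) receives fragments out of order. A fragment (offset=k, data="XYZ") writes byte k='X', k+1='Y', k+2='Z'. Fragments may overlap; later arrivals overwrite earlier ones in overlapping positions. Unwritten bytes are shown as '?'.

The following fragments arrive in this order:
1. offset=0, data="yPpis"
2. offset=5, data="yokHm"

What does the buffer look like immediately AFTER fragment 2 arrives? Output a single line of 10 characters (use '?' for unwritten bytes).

Answer: yPpisyokHm

Derivation:
Fragment 1: offset=0 data="yPpis" -> buffer=yPpis?????
Fragment 2: offset=5 data="yokHm" -> buffer=yPpisyokHm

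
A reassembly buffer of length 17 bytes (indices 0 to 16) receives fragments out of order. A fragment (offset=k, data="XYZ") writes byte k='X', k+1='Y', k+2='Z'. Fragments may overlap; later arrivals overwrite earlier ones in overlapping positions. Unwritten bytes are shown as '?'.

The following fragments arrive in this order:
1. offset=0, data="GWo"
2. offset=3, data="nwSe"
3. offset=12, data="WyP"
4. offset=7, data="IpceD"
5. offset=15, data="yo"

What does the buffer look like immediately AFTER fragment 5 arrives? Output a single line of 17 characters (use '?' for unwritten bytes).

Answer: GWonwSeIpceDWyPyo

Derivation:
Fragment 1: offset=0 data="GWo" -> buffer=GWo??????????????
Fragment 2: offset=3 data="nwSe" -> buffer=GWonwSe??????????
Fragment 3: offset=12 data="WyP" -> buffer=GWonwSe?????WyP??
Fragment 4: offset=7 data="IpceD" -> buffer=GWonwSeIpceDWyP??
Fragment 5: offset=15 data="yo" -> buffer=GWonwSeIpceDWyPyo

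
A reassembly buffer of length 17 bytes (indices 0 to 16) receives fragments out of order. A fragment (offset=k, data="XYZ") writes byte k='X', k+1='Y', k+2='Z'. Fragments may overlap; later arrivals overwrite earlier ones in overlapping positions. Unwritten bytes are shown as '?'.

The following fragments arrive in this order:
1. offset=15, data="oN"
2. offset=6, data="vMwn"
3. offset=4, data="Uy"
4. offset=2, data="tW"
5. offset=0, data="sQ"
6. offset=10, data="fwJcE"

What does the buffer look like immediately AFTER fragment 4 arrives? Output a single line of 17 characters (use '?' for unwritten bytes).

Answer: ??tWUyvMwn?????oN

Derivation:
Fragment 1: offset=15 data="oN" -> buffer=???????????????oN
Fragment 2: offset=6 data="vMwn" -> buffer=??????vMwn?????oN
Fragment 3: offset=4 data="Uy" -> buffer=????UyvMwn?????oN
Fragment 4: offset=2 data="tW" -> buffer=??tWUyvMwn?????oN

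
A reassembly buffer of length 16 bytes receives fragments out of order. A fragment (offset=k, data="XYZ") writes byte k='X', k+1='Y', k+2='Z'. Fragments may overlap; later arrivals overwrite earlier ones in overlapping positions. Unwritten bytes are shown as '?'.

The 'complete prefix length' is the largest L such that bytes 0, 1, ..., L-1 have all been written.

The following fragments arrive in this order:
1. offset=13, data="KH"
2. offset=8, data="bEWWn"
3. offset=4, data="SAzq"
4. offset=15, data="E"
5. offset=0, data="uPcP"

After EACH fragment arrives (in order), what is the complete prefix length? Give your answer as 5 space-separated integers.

Answer: 0 0 0 0 16

Derivation:
Fragment 1: offset=13 data="KH" -> buffer=?????????????KH? -> prefix_len=0
Fragment 2: offset=8 data="bEWWn" -> buffer=????????bEWWnKH? -> prefix_len=0
Fragment 3: offset=4 data="SAzq" -> buffer=????SAzqbEWWnKH? -> prefix_len=0
Fragment 4: offset=15 data="E" -> buffer=????SAzqbEWWnKHE -> prefix_len=0
Fragment 5: offset=0 data="uPcP" -> buffer=uPcPSAzqbEWWnKHE -> prefix_len=16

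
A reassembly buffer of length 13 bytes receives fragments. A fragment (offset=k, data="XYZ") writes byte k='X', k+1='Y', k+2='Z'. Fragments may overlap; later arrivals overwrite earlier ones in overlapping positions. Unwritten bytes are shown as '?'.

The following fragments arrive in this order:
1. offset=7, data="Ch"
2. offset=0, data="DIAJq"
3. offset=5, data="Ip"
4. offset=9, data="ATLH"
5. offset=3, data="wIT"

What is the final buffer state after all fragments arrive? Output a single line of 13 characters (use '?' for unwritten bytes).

Answer: DIAwITpChATLH

Derivation:
Fragment 1: offset=7 data="Ch" -> buffer=???????Ch????
Fragment 2: offset=0 data="DIAJq" -> buffer=DIAJq??Ch????
Fragment 3: offset=5 data="Ip" -> buffer=DIAJqIpCh????
Fragment 4: offset=9 data="ATLH" -> buffer=DIAJqIpChATLH
Fragment 5: offset=3 data="wIT" -> buffer=DIAwITpChATLH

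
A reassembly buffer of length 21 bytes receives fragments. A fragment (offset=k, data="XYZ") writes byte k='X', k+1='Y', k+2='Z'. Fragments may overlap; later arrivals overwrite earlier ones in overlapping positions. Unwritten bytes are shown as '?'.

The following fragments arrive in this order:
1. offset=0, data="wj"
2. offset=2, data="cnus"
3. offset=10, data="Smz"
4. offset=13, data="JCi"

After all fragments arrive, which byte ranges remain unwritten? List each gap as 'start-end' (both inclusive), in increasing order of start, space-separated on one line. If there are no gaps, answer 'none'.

Fragment 1: offset=0 len=2
Fragment 2: offset=2 len=4
Fragment 3: offset=10 len=3
Fragment 4: offset=13 len=3
Gaps: 6-9 16-20

Answer: 6-9 16-20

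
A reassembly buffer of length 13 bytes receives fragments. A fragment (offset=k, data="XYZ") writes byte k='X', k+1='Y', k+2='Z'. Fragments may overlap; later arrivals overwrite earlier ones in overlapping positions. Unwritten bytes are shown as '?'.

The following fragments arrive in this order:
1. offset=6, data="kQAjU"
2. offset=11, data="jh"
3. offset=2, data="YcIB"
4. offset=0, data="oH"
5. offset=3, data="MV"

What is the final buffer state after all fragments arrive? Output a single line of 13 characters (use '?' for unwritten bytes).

Answer: oHYMVBkQAjUjh

Derivation:
Fragment 1: offset=6 data="kQAjU" -> buffer=??????kQAjU??
Fragment 2: offset=11 data="jh" -> buffer=??????kQAjUjh
Fragment 3: offset=2 data="YcIB" -> buffer=??YcIBkQAjUjh
Fragment 4: offset=0 data="oH" -> buffer=oHYcIBkQAjUjh
Fragment 5: offset=3 data="MV" -> buffer=oHYMVBkQAjUjh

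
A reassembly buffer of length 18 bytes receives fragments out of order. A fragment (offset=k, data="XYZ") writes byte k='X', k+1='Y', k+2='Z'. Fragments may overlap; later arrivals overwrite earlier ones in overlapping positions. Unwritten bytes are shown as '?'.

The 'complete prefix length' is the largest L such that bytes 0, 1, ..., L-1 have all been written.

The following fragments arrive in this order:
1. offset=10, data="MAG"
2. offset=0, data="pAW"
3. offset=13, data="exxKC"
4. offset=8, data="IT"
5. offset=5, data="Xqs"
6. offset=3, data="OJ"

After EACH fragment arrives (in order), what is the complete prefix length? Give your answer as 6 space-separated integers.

Answer: 0 3 3 3 3 18

Derivation:
Fragment 1: offset=10 data="MAG" -> buffer=??????????MAG????? -> prefix_len=0
Fragment 2: offset=0 data="pAW" -> buffer=pAW???????MAG????? -> prefix_len=3
Fragment 3: offset=13 data="exxKC" -> buffer=pAW???????MAGexxKC -> prefix_len=3
Fragment 4: offset=8 data="IT" -> buffer=pAW?????ITMAGexxKC -> prefix_len=3
Fragment 5: offset=5 data="Xqs" -> buffer=pAW??XqsITMAGexxKC -> prefix_len=3
Fragment 6: offset=3 data="OJ" -> buffer=pAWOJXqsITMAGexxKC -> prefix_len=18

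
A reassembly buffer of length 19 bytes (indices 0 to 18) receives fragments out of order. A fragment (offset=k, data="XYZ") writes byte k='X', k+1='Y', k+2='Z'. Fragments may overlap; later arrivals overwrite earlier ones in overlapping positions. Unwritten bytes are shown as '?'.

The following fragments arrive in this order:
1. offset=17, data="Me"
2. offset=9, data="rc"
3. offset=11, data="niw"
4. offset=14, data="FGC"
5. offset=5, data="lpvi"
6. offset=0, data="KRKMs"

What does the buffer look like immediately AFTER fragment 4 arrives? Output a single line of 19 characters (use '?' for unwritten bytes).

Fragment 1: offset=17 data="Me" -> buffer=?????????????????Me
Fragment 2: offset=9 data="rc" -> buffer=?????????rc??????Me
Fragment 3: offset=11 data="niw" -> buffer=?????????rcniw???Me
Fragment 4: offset=14 data="FGC" -> buffer=?????????rcniwFGCMe

Answer: ?????????rcniwFGCMe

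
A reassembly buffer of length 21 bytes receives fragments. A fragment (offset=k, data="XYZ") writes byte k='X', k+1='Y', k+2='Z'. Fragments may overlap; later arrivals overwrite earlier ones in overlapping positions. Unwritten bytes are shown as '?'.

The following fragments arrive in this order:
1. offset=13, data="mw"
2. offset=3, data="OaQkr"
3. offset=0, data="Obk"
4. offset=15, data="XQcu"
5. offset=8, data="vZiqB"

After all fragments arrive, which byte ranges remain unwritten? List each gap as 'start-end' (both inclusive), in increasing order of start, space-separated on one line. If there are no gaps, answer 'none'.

Answer: 19-20

Derivation:
Fragment 1: offset=13 len=2
Fragment 2: offset=3 len=5
Fragment 3: offset=0 len=3
Fragment 4: offset=15 len=4
Fragment 5: offset=8 len=5
Gaps: 19-20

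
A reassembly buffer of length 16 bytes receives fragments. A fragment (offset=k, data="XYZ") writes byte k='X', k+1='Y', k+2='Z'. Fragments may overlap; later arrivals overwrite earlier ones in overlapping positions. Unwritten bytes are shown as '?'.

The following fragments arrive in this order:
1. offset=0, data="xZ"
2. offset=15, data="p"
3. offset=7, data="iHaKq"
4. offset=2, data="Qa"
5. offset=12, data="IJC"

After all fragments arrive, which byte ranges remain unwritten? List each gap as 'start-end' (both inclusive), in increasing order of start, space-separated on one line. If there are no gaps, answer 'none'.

Fragment 1: offset=0 len=2
Fragment 2: offset=15 len=1
Fragment 3: offset=7 len=5
Fragment 4: offset=2 len=2
Fragment 5: offset=12 len=3
Gaps: 4-6

Answer: 4-6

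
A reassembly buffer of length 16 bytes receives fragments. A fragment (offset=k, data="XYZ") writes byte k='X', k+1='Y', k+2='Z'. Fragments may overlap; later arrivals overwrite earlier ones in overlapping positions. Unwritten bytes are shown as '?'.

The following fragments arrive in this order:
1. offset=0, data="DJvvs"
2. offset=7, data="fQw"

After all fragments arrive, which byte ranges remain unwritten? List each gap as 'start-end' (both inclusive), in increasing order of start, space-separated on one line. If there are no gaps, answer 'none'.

Answer: 5-6 10-15

Derivation:
Fragment 1: offset=0 len=5
Fragment 2: offset=7 len=3
Gaps: 5-6 10-15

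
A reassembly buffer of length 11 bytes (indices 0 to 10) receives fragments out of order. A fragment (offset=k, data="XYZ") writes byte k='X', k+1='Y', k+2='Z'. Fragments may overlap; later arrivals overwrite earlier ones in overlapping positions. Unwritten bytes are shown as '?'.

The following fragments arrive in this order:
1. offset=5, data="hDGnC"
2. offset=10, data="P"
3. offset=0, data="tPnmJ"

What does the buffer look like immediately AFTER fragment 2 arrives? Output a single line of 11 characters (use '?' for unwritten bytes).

Answer: ?????hDGnCP

Derivation:
Fragment 1: offset=5 data="hDGnC" -> buffer=?????hDGnC?
Fragment 2: offset=10 data="P" -> buffer=?????hDGnCP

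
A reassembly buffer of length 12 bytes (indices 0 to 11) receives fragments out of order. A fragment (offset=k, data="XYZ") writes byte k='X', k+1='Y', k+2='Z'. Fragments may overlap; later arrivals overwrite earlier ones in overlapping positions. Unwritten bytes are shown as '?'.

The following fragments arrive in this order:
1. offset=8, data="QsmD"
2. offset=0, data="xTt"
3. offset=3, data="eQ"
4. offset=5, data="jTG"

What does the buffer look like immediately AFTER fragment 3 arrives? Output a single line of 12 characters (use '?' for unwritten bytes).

Answer: xTteQ???QsmD

Derivation:
Fragment 1: offset=8 data="QsmD" -> buffer=????????QsmD
Fragment 2: offset=0 data="xTt" -> buffer=xTt?????QsmD
Fragment 3: offset=3 data="eQ" -> buffer=xTteQ???QsmD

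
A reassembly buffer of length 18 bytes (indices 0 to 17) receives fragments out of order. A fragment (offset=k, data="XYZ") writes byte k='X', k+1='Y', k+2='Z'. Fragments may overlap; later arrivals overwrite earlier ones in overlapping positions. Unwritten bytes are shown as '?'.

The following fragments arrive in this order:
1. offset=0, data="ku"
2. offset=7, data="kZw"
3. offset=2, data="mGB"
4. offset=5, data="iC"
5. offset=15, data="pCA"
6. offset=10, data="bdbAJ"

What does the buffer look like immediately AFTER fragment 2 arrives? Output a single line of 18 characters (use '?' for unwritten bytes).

Fragment 1: offset=0 data="ku" -> buffer=ku????????????????
Fragment 2: offset=7 data="kZw" -> buffer=ku?????kZw????????

Answer: ku?????kZw????????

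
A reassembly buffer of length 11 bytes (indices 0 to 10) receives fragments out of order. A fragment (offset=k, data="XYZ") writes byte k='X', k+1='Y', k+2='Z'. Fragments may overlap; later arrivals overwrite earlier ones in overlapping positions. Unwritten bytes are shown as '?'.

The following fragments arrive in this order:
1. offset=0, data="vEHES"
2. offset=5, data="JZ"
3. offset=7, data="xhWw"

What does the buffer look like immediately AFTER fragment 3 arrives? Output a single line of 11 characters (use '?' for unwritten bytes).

Fragment 1: offset=0 data="vEHES" -> buffer=vEHES??????
Fragment 2: offset=5 data="JZ" -> buffer=vEHESJZ????
Fragment 3: offset=7 data="xhWw" -> buffer=vEHESJZxhWw

Answer: vEHESJZxhWw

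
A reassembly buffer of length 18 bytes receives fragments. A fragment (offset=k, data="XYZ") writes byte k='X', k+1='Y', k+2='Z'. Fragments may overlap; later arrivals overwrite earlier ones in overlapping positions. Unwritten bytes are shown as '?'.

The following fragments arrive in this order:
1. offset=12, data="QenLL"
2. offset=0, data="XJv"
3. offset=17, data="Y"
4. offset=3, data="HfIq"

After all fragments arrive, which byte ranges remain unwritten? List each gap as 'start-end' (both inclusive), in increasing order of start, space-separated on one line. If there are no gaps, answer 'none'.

Fragment 1: offset=12 len=5
Fragment 2: offset=0 len=3
Fragment 3: offset=17 len=1
Fragment 4: offset=3 len=4
Gaps: 7-11

Answer: 7-11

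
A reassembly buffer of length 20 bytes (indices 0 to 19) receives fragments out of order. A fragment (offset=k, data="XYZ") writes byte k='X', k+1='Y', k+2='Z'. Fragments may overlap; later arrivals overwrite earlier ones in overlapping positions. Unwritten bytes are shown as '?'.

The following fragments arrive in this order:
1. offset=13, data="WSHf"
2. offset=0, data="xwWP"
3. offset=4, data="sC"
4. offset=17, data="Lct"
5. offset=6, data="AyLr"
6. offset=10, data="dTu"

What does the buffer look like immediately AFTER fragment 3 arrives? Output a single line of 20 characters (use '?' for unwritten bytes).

Fragment 1: offset=13 data="WSHf" -> buffer=?????????????WSHf???
Fragment 2: offset=0 data="xwWP" -> buffer=xwWP?????????WSHf???
Fragment 3: offset=4 data="sC" -> buffer=xwWPsC???????WSHf???

Answer: xwWPsC???????WSHf???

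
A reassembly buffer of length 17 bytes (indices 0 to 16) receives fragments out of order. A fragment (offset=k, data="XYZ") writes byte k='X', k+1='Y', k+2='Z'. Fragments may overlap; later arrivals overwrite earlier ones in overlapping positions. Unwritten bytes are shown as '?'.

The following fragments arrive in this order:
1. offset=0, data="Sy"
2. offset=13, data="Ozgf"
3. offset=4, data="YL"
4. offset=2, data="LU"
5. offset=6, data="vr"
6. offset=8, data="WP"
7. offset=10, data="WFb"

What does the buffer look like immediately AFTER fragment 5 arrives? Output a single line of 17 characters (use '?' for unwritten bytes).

Answer: SyLUYLvr?????Ozgf

Derivation:
Fragment 1: offset=0 data="Sy" -> buffer=Sy???????????????
Fragment 2: offset=13 data="Ozgf" -> buffer=Sy???????????Ozgf
Fragment 3: offset=4 data="YL" -> buffer=Sy??YL???????Ozgf
Fragment 4: offset=2 data="LU" -> buffer=SyLUYL???????Ozgf
Fragment 5: offset=6 data="vr" -> buffer=SyLUYLvr?????Ozgf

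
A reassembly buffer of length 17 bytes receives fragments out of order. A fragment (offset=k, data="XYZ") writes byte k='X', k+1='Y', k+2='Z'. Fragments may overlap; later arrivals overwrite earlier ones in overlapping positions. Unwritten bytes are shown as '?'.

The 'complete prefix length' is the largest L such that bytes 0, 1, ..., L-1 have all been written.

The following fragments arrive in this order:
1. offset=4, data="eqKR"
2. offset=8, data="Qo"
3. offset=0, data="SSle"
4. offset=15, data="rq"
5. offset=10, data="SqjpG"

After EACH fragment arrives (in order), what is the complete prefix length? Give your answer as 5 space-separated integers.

Answer: 0 0 10 10 17

Derivation:
Fragment 1: offset=4 data="eqKR" -> buffer=????eqKR????????? -> prefix_len=0
Fragment 2: offset=8 data="Qo" -> buffer=????eqKRQo??????? -> prefix_len=0
Fragment 3: offset=0 data="SSle" -> buffer=SSleeqKRQo??????? -> prefix_len=10
Fragment 4: offset=15 data="rq" -> buffer=SSleeqKRQo?????rq -> prefix_len=10
Fragment 5: offset=10 data="SqjpG" -> buffer=SSleeqKRQoSqjpGrq -> prefix_len=17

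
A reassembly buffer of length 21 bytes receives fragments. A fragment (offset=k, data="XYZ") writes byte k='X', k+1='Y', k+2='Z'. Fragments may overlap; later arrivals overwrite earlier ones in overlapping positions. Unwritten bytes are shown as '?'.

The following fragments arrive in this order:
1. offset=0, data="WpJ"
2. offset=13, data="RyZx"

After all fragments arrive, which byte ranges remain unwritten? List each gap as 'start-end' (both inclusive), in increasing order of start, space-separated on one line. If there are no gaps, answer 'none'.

Answer: 3-12 17-20

Derivation:
Fragment 1: offset=0 len=3
Fragment 2: offset=13 len=4
Gaps: 3-12 17-20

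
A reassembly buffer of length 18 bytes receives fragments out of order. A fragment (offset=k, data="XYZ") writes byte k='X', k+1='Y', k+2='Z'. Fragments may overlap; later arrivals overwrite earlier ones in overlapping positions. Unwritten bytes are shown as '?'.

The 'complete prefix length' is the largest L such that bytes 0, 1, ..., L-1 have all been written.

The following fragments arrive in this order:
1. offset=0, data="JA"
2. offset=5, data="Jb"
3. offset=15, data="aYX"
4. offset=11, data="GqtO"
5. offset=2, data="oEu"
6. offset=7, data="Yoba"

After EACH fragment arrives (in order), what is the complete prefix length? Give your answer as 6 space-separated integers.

Answer: 2 2 2 2 7 18

Derivation:
Fragment 1: offset=0 data="JA" -> buffer=JA???????????????? -> prefix_len=2
Fragment 2: offset=5 data="Jb" -> buffer=JA???Jb??????????? -> prefix_len=2
Fragment 3: offset=15 data="aYX" -> buffer=JA???Jb????????aYX -> prefix_len=2
Fragment 4: offset=11 data="GqtO" -> buffer=JA???Jb????GqtOaYX -> prefix_len=2
Fragment 5: offset=2 data="oEu" -> buffer=JAoEuJb????GqtOaYX -> prefix_len=7
Fragment 6: offset=7 data="Yoba" -> buffer=JAoEuJbYobaGqtOaYX -> prefix_len=18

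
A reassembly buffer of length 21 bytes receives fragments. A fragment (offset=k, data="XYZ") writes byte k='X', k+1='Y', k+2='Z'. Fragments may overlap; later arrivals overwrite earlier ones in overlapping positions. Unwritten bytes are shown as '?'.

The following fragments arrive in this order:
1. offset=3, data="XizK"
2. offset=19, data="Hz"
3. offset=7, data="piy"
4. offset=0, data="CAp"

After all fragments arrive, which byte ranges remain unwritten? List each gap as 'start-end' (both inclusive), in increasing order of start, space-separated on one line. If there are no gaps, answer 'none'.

Answer: 10-18

Derivation:
Fragment 1: offset=3 len=4
Fragment 2: offset=19 len=2
Fragment 3: offset=7 len=3
Fragment 4: offset=0 len=3
Gaps: 10-18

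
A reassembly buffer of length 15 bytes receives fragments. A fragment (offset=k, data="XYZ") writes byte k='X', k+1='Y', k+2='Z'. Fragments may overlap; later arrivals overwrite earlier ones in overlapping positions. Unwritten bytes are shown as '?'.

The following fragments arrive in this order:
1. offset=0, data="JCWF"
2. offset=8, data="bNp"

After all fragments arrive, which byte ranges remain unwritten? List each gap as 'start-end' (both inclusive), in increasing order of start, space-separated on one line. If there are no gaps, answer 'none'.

Fragment 1: offset=0 len=4
Fragment 2: offset=8 len=3
Gaps: 4-7 11-14

Answer: 4-7 11-14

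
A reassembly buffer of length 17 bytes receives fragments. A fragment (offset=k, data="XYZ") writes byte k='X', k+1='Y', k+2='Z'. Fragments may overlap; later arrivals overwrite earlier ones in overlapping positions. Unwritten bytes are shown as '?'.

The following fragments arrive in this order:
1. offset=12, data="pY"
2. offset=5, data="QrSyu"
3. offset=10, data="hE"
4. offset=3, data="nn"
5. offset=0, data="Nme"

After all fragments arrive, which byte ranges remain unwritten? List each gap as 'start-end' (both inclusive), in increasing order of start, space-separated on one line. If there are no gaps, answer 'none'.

Answer: 14-16

Derivation:
Fragment 1: offset=12 len=2
Fragment 2: offset=5 len=5
Fragment 3: offset=10 len=2
Fragment 4: offset=3 len=2
Fragment 5: offset=0 len=3
Gaps: 14-16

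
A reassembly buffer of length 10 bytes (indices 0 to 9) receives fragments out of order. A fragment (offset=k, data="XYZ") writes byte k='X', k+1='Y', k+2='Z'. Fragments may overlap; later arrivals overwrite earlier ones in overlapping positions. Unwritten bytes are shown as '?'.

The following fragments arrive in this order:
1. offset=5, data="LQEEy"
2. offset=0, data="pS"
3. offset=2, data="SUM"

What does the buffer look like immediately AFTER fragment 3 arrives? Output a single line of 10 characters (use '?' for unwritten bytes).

Fragment 1: offset=5 data="LQEEy" -> buffer=?????LQEEy
Fragment 2: offset=0 data="pS" -> buffer=pS???LQEEy
Fragment 3: offset=2 data="SUM" -> buffer=pSSUMLQEEy

Answer: pSSUMLQEEy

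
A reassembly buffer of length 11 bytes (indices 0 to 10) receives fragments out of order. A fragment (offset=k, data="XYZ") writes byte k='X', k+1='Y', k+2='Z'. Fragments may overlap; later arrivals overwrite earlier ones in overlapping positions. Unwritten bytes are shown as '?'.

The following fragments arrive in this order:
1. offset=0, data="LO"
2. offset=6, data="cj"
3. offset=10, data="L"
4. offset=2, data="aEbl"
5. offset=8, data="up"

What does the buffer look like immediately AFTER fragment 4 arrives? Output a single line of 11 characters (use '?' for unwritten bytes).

Fragment 1: offset=0 data="LO" -> buffer=LO?????????
Fragment 2: offset=6 data="cj" -> buffer=LO????cj???
Fragment 3: offset=10 data="L" -> buffer=LO????cj??L
Fragment 4: offset=2 data="aEbl" -> buffer=LOaEblcj??L

Answer: LOaEblcj??L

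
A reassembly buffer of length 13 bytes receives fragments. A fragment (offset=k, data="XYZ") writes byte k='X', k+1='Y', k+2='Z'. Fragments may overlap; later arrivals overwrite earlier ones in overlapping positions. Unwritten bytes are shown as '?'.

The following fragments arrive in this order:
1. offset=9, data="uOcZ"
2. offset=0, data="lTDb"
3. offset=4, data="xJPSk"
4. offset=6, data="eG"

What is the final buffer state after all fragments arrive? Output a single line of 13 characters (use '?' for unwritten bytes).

Answer: lTDbxJeGkuOcZ

Derivation:
Fragment 1: offset=9 data="uOcZ" -> buffer=?????????uOcZ
Fragment 2: offset=0 data="lTDb" -> buffer=lTDb?????uOcZ
Fragment 3: offset=4 data="xJPSk" -> buffer=lTDbxJPSkuOcZ
Fragment 4: offset=6 data="eG" -> buffer=lTDbxJeGkuOcZ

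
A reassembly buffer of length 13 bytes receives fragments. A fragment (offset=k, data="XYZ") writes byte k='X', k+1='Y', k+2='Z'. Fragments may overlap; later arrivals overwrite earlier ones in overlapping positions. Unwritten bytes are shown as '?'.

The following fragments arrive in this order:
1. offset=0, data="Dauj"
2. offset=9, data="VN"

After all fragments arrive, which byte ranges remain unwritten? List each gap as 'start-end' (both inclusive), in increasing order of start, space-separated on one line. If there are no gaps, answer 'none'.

Fragment 1: offset=0 len=4
Fragment 2: offset=9 len=2
Gaps: 4-8 11-12

Answer: 4-8 11-12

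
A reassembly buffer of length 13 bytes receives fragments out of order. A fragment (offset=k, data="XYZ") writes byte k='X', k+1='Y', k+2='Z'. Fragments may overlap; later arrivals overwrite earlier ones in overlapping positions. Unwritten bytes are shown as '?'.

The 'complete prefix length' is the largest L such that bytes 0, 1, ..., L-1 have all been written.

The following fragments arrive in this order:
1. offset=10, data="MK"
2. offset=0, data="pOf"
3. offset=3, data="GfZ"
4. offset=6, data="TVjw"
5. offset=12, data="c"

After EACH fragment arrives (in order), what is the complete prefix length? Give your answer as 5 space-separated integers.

Answer: 0 3 6 12 13

Derivation:
Fragment 1: offset=10 data="MK" -> buffer=??????????MK? -> prefix_len=0
Fragment 2: offset=0 data="pOf" -> buffer=pOf???????MK? -> prefix_len=3
Fragment 3: offset=3 data="GfZ" -> buffer=pOfGfZ????MK? -> prefix_len=6
Fragment 4: offset=6 data="TVjw" -> buffer=pOfGfZTVjwMK? -> prefix_len=12
Fragment 5: offset=12 data="c" -> buffer=pOfGfZTVjwMKc -> prefix_len=13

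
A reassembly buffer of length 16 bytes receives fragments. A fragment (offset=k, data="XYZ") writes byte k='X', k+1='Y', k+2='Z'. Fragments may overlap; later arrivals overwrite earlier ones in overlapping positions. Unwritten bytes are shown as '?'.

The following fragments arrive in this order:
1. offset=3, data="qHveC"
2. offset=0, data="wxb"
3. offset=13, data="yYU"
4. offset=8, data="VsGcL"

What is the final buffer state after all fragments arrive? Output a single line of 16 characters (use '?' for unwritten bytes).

Answer: wxbqHveCVsGcLyYU

Derivation:
Fragment 1: offset=3 data="qHveC" -> buffer=???qHveC????????
Fragment 2: offset=0 data="wxb" -> buffer=wxbqHveC????????
Fragment 3: offset=13 data="yYU" -> buffer=wxbqHveC?????yYU
Fragment 4: offset=8 data="VsGcL" -> buffer=wxbqHveCVsGcLyYU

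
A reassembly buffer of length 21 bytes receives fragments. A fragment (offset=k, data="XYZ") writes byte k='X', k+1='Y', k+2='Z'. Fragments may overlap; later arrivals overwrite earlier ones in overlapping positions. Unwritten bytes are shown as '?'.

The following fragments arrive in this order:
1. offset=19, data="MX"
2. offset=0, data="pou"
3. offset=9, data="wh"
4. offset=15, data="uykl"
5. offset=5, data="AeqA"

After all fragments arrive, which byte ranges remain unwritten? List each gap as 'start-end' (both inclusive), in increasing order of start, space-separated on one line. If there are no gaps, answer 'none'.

Fragment 1: offset=19 len=2
Fragment 2: offset=0 len=3
Fragment 3: offset=9 len=2
Fragment 4: offset=15 len=4
Fragment 5: offset=5 len=4
Gaps: 3-4 11-14

Answer: 3-4 11-14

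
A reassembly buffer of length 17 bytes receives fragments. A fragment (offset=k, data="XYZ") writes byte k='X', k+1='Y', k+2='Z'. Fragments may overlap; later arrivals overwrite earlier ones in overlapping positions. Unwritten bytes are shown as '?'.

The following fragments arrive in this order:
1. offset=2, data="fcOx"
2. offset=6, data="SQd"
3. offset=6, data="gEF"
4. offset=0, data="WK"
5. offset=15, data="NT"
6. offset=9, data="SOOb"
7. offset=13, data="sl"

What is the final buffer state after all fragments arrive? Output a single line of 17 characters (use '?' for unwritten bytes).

Fragment 1: offset=2 data="fcOx" -> buffer=??fcOx???????????
Fragment 2: offset=6 data="SQd" -> buffer=??fcOxSQd????????
Fragment 3: offset=6 data="gEF" -> buffer=??fcOxgEF????????
Fragment 4: offset=0 data="WK" -> buffer=WKfcOxgEF????????
Fragment 5: offset=15 data="NT" -> buffer=WKfcOxgEF??????NT
Fragment 6: offset=9 data="SOOb" -> buffer=WKfcOxgEFSOOb??NT
Fragment 7: offset=13 data="sl" -> buffer=WKfcOxgEFSOObslNT

Answer: WKfcOxgEFSOObslNT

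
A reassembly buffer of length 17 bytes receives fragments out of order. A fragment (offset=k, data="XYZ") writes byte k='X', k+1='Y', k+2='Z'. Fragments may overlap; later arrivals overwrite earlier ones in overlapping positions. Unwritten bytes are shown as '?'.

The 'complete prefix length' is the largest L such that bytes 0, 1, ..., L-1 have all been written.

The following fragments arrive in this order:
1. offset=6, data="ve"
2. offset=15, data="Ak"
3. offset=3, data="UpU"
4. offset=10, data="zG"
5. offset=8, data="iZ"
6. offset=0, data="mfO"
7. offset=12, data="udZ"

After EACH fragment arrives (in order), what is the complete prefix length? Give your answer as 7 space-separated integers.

Answer: 0 0 0 0 0 12 17

Derivation:
Fragment 1: offset=6 data="ve" -> buffer=??????ve????????? -> prefix_len=0
Fragment 2: offset=15 data="Ak" -> buffer=??????ve???????Ak -> prefix_len=0
Fragment 3: offset=3 data="UpU" -> buffer=???UpUve???????Ak -> prefix_len=0
Fragment 4: offset=10 data="zG" -> buffer=???UpUve??zG???Ak -> prefix_len=0
Fragment 5: offset=8 data="iZ" -> buffer=???UpUveiZzG???Ak -> prefix_len=0
Fragment 6: offset=0 data="mfO" -> buffer=mfOUpUveiZzG???Ak -> prefix_len=12
Fragment 7: offset=12 data="udZ" -> buffer=mfOUpUveiZzGudZAk -> prefix_len=17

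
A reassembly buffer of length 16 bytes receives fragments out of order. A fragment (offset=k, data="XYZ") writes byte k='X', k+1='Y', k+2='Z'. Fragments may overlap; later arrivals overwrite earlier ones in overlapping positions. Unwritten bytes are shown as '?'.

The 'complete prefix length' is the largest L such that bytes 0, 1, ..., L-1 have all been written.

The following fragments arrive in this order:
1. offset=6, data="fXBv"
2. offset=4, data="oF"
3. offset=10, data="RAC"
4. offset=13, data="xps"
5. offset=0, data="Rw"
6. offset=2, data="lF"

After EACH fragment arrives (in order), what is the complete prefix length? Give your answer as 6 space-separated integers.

Answer: 0 0 0 0 2 16

Derivation:
Fragment 1: offset=6 data="fXBv" -> buffer=??????fXBv?????? -> prefix_len=0
Fragment 2: offset=4 data="oF" -> buffer=????oFfXBv?????? -> prefix_len=0
Fragment 3: offset=10 data="RAC" -> buffer=????oFfXBvRAC??? -> prefix_len=0
Fragment 4: offset=13 data="xps" -> buffer=????oFfXBvRACxps -> prefix_len=0
Fragment 5: offset=0 data="Rw" -> buffer=Rw??oFfXBvRACxps -> prefix_len=2
Fragment 6: offset=2 data="lF" -> buffer=RwlFoFfXBvRACxps -> prefix_len=16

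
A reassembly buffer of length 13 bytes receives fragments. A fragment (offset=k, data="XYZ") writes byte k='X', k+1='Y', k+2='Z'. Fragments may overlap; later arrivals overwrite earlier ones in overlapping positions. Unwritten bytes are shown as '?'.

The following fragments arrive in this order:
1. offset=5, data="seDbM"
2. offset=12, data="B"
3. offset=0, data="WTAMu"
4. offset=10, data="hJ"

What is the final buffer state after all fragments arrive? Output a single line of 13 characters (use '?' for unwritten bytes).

Fragment 1: offset=5 data="seDbM" -> buffer=?????seDbM???
Fragment 2: offset=12 data="B" -> buffer=?????seDbM??B
Fragment 3: offset=0 data="WTAMu" -> buffer=WTAMuseDbM??B
Fragment 4: offset=10 data="hJ" -> buffer=WTAMuseDbMhJB

Answer: WTAMuseDbMhJB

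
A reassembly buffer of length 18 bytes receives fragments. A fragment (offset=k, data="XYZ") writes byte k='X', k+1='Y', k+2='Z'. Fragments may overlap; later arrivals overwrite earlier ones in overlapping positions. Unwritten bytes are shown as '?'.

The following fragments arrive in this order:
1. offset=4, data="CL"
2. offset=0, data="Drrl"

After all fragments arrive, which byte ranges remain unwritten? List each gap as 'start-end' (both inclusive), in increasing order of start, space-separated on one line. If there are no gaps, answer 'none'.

Fragment 1: offset=4 len=2
Fragment 2: offset=0 len=4
Gaps: 6-17

Answer: 6-17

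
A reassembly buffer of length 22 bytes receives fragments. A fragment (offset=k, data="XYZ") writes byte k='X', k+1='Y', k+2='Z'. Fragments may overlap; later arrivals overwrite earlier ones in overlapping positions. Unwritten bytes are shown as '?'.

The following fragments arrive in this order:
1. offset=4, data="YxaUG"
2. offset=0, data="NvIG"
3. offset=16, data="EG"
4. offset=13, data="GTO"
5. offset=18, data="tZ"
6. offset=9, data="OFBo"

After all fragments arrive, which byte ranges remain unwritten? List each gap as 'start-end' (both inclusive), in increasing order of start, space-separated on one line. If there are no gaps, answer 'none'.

Answer: 20-21

Derivation:
Fragment 1: offset=4 len=5
Fragment 2: offset=0 len=4
Fragment 3: offset=16 len=2
Fragment 4: offset=13 len=3
Fragment 5: offset=18 len=2
Fragment 6: offset=9 len=4
Gaps: 20-21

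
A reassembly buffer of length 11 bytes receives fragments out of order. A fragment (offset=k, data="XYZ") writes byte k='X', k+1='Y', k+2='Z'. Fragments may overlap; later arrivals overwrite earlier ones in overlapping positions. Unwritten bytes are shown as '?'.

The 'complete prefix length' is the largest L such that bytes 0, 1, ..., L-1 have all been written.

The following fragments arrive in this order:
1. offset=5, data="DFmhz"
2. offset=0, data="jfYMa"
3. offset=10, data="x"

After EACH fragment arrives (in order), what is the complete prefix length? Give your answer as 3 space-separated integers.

Fragment 1: offset=5 data="DFmhz" -> buffer=?????DFmhz? -> prefix_len=0
Fragment 2: offset=0 data="jfYMa" -> buffer=jfYMaDFmhz? -> prefix_len=10
Fragment 3: offset=10 data="x" -> buffer=jfYMaDFmhzx -> prefix_len=11

Answer: 0 10 11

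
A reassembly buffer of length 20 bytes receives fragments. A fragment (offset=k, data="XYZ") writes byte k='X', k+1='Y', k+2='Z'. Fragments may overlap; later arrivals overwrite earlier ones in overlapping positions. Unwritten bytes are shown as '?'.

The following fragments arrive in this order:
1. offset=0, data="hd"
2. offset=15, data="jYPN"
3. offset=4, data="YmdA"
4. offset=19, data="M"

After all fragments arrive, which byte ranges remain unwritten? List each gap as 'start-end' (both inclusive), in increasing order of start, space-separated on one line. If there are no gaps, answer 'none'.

Answer: 2-3 8-14

Derivation:
Fragment 1: offset=0 len=2
Fragment 2: offset=15 len=4
Fragment 3: offset=4 len=4
Fragment 4: offset=19 len=1
Gaps: 2-3 8-14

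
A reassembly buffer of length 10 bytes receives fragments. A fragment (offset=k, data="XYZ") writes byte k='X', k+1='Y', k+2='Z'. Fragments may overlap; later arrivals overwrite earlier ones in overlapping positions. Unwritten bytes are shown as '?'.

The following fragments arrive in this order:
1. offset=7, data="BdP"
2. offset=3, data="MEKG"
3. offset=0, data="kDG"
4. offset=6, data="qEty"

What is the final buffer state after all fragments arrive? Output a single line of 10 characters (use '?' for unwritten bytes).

Answer: kDGMEKqEty

Derivation:
Fragment 1: offset=7 data="BdP" -> buffer=???????BdP
Fragment 2: offset=3 data="MEKG" -> buffer=???MEKGBdP
Fragment 3: offset=0 data="kDG" -> buffer=kDGMEKGBdP
Fragment 4: offset=6 data="qEty" -> buffer=kDGMEKqEty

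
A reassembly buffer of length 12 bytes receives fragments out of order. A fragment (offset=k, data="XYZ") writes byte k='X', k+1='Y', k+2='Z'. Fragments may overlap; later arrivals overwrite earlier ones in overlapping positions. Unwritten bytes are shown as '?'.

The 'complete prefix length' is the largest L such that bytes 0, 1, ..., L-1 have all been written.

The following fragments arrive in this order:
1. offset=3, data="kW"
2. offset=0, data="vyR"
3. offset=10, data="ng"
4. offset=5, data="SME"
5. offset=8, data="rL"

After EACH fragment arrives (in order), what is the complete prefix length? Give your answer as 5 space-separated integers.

Fragment 1: offset=3 data="kW" -> buffer=???kW??????? -> prefix_len=0
Fragment 2: offset=0 data="vyR" -> buffer=vyRkW??????? -> prefix_len=5
Fragment 3: offset=10 data="ng" -> buffer=vyRkW?????ng -> prefix_len=5
Fragment 4: offset=5 data="SME" -> buffer=vyRkWSME??ng -> prefix_len=8
Fragment 5: offset=8 data="rL" -> buffer=vyRkWSMErLng -> prefix_len=12

Answer: 0 5 5 8 12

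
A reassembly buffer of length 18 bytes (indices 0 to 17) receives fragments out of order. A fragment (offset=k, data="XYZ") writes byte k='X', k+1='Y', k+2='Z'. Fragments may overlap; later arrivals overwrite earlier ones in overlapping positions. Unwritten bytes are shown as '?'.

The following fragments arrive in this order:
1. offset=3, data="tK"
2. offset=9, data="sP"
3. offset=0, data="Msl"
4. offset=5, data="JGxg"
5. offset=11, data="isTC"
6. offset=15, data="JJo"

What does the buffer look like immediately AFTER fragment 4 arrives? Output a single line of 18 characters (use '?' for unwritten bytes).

Fragment 1: offset=3 data="tK" -> buffer=???tK?????????????
Fragment 2: offset=9 data="sP" -> buffer=???tK????sP???????
Fragment 3: offset=0 data="Msl" -> buffer=MsltK????sP???????
Fragment 4: offset=5 data="JGxg" -> buffer=MsltKJGxgsP???????

Answer: MsltKJGxgsP???????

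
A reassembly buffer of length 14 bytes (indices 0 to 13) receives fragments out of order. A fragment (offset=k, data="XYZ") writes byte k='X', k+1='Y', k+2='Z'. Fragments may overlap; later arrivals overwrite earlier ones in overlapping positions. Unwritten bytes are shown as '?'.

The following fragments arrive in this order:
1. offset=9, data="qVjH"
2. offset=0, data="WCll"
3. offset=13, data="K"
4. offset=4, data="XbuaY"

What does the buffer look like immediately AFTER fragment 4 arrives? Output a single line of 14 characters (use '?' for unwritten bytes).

Fragment 1: offset=9 data="qVjH" -> buffer=?????????qVjH?
Fragment 2: offset=0 data="WCll" -> buffer=WCll?????qVjH?
Fragment 3: offset=13 data="K" -> buffer=WCll?????qVjHK
Fragment 4: offset=4 data="XbuaY" -> buffer=WCllXbuaYqVjHK

Answer: WCllXbuaYqVjHK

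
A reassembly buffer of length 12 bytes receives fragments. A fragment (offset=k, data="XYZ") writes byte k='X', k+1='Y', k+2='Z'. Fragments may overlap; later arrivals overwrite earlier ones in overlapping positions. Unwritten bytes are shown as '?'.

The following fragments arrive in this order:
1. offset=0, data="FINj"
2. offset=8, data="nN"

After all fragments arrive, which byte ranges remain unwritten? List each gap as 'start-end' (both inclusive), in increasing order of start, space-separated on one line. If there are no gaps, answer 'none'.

Answer: 4-7 10-11

Derivation:
Fragment 1: offset=0 len=4
Fragment 2: offset=8 len=2
Gaps: 4-7 10-11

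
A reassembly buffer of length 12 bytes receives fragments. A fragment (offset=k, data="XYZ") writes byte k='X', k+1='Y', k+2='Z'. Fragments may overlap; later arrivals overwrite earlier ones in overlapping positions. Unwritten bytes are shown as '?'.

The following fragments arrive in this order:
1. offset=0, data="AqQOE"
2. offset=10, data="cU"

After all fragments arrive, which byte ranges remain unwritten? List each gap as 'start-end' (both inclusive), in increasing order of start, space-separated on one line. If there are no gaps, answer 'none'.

Answer: 5-9

Derivation:
Fragment 1: offset=0 len=5
Fragment 2: offset=10 len=2
Gaps: 5-9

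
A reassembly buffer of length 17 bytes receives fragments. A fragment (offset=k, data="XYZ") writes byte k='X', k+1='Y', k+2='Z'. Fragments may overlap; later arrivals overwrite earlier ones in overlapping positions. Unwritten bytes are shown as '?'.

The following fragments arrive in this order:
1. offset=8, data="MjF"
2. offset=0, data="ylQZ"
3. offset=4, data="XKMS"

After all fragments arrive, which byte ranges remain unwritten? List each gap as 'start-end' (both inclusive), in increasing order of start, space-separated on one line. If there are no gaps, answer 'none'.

Answer: 11-16

Derivation:
Fragment 1: offset=8 len=3
Fragment 2: offset=0 len=4
Fragment 3: offset=4 len=4
Gaps: 11-16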